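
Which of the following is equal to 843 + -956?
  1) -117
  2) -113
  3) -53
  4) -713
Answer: 2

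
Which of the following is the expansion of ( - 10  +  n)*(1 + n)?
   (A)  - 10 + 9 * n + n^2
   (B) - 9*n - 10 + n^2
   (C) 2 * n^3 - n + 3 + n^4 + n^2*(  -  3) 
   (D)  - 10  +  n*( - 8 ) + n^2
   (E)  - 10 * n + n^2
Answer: B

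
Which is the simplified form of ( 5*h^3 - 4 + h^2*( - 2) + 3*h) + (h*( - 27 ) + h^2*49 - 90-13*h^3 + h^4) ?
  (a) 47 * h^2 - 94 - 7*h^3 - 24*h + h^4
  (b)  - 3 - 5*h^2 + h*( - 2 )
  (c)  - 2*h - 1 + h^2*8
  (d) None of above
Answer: d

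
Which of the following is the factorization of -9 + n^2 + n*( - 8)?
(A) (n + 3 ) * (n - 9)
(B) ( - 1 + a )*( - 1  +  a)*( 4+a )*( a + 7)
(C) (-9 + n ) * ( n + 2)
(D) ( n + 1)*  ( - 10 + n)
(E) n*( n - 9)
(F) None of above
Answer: F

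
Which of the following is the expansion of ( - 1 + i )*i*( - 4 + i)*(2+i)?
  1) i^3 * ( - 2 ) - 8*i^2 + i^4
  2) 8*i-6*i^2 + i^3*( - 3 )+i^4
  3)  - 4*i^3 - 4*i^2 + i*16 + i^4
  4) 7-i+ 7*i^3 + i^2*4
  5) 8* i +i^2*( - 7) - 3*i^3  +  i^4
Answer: 2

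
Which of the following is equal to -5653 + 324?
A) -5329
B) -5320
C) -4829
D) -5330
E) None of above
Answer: A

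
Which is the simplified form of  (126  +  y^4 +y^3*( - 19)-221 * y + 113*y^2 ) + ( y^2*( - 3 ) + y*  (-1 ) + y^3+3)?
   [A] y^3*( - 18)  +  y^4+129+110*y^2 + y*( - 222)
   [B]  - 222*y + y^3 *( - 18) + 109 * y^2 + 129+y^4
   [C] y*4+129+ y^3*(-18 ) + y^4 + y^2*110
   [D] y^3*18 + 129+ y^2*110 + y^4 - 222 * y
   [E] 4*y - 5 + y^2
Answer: A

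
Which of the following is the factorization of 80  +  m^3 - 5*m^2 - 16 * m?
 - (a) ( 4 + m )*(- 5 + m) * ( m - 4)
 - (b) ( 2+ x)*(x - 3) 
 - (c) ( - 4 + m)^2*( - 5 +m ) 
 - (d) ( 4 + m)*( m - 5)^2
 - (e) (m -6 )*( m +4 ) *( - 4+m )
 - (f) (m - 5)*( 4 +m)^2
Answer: a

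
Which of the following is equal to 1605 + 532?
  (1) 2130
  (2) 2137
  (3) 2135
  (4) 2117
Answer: 2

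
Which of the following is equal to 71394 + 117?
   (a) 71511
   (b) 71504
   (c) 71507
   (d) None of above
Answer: a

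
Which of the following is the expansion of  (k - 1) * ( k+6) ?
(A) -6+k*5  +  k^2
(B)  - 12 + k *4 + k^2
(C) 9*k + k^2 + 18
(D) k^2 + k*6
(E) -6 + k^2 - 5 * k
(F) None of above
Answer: A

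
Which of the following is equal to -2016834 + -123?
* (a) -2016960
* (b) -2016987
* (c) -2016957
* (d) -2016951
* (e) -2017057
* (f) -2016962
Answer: c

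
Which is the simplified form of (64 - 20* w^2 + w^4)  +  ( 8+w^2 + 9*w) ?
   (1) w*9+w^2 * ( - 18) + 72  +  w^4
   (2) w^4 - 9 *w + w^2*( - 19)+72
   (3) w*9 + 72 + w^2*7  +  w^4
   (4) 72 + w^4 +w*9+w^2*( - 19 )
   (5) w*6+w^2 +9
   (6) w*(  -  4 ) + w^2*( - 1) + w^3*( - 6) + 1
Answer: 4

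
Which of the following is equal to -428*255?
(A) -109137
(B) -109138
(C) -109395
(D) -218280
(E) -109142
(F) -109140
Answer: F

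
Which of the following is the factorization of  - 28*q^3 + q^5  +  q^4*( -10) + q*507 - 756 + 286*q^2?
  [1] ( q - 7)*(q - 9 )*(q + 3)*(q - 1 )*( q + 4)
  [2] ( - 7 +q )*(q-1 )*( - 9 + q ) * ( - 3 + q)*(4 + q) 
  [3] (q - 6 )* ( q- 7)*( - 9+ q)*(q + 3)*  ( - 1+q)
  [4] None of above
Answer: 1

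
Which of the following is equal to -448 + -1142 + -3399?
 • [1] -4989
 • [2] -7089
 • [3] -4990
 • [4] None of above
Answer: 1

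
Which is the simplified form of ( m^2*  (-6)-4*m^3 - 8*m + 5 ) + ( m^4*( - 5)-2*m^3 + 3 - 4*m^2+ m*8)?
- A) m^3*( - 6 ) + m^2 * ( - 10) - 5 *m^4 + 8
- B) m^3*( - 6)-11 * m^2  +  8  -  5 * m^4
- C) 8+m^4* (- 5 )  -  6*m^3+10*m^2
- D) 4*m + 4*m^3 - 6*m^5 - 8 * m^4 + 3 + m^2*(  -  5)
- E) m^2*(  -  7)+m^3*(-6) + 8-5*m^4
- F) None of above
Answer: A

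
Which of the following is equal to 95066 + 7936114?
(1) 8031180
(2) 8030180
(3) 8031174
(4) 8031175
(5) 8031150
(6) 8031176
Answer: 1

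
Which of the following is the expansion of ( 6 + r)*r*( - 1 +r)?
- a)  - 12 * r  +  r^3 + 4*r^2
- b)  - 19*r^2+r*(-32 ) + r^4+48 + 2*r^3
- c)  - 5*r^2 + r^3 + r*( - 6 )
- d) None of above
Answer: d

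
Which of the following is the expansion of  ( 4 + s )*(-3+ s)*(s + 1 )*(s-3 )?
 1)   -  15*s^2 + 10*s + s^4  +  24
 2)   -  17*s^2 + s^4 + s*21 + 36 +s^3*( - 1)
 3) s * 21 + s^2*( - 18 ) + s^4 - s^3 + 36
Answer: 2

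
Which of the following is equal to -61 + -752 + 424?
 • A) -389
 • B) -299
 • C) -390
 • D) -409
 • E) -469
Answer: A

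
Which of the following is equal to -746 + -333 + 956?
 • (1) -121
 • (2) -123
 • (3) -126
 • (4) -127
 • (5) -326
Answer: 2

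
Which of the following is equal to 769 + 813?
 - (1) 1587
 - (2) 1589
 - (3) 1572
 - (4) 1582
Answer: 4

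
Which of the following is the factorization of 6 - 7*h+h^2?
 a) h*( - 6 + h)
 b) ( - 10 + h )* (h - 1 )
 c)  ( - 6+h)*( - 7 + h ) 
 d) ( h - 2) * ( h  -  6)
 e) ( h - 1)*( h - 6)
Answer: e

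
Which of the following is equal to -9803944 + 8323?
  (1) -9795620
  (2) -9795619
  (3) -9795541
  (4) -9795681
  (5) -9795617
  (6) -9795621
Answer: 6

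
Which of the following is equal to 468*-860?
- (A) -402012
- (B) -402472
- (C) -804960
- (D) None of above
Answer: D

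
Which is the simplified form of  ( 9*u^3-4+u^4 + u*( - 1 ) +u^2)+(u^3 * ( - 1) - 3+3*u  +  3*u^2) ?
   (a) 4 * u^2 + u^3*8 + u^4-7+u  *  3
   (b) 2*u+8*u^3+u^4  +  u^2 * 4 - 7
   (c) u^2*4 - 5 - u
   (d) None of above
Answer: b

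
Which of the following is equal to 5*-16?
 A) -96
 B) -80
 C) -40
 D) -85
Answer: B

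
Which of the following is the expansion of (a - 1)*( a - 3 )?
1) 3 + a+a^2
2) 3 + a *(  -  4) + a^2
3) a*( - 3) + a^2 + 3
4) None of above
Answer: 2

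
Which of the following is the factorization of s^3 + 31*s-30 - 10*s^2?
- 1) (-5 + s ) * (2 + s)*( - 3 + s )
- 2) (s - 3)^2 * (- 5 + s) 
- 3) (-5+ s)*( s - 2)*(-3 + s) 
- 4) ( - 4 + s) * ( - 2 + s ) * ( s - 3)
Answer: 3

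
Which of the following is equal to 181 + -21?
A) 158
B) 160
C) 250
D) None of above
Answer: B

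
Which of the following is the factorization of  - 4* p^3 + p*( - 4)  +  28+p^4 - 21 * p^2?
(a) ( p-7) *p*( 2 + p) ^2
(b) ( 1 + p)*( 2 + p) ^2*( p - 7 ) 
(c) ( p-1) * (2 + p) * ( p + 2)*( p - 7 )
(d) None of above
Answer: c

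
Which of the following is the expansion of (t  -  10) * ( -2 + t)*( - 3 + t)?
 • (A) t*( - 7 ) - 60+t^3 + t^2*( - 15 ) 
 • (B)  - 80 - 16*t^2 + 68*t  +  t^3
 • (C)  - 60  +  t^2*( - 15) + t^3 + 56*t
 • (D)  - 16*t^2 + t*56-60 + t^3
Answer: C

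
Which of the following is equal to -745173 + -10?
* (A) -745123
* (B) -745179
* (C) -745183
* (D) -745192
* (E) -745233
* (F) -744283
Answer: C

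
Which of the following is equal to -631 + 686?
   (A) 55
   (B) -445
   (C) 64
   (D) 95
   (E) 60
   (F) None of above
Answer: A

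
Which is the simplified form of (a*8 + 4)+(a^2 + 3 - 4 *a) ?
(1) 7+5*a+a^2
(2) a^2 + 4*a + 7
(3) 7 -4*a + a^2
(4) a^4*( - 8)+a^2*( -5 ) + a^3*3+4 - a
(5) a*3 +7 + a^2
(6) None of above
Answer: 2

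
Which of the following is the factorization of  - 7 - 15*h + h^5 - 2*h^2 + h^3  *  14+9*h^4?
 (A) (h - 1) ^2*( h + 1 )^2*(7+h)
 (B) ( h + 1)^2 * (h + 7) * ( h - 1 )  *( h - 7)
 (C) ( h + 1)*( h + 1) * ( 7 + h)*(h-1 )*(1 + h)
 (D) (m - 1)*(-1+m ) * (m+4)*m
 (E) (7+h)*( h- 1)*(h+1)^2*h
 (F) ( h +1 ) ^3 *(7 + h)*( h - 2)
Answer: C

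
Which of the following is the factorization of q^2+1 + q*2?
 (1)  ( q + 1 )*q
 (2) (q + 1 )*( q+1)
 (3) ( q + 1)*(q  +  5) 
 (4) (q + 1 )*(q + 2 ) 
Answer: 2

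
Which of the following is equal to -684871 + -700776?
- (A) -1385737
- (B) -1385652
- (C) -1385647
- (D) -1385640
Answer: C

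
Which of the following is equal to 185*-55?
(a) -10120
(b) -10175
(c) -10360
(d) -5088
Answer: b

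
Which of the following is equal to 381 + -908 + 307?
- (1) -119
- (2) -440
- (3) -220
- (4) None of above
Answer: 3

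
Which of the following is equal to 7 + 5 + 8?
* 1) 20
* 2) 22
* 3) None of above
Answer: 1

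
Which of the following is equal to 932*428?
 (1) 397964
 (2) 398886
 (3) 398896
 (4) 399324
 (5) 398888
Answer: 3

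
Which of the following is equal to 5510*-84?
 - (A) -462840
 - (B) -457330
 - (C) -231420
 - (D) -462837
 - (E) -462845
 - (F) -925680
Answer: A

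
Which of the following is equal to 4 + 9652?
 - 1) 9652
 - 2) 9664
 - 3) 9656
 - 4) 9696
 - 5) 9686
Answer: 3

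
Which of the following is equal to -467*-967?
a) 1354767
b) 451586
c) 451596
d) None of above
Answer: d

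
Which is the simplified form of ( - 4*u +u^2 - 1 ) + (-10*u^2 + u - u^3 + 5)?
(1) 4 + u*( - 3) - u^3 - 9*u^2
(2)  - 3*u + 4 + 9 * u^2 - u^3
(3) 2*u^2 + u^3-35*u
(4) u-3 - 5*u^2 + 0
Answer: 1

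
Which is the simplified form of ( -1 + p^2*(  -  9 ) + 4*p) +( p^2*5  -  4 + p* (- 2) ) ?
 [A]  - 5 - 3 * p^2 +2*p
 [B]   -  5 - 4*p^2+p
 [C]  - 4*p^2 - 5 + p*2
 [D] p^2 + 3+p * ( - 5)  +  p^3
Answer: C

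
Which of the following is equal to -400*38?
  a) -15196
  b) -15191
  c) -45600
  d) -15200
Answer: d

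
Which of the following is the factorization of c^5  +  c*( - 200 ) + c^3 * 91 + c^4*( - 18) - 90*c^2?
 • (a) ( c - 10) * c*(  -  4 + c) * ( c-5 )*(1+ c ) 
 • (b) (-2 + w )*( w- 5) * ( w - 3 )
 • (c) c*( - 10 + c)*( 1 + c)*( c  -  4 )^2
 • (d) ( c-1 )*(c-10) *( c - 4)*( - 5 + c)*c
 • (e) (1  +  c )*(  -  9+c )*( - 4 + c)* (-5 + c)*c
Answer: a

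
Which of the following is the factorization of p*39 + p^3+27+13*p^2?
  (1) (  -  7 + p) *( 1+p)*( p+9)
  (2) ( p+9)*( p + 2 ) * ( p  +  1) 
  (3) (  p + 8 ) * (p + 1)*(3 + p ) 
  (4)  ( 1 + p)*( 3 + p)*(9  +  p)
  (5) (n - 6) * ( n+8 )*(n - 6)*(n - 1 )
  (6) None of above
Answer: 4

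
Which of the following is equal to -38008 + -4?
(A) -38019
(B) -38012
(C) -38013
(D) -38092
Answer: B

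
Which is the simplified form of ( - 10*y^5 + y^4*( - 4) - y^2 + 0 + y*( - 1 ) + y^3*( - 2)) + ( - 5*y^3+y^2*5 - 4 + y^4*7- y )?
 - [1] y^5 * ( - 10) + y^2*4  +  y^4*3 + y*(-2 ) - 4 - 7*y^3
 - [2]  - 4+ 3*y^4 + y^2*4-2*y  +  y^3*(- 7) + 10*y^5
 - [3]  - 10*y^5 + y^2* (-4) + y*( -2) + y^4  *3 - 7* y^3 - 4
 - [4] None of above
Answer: 1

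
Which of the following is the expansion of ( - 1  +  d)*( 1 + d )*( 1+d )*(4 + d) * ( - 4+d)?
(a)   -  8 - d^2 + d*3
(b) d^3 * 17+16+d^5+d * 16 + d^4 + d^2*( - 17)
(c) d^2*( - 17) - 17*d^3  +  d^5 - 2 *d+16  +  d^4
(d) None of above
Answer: d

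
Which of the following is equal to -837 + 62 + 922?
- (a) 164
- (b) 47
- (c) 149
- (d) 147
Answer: d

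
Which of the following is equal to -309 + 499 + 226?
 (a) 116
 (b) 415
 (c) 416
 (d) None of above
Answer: c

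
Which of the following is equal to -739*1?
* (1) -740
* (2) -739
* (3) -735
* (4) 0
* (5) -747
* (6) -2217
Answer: 2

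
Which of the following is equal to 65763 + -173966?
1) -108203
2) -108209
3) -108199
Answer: 1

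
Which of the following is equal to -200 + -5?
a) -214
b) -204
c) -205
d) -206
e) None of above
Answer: c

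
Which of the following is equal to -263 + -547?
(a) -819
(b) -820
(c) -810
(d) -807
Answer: c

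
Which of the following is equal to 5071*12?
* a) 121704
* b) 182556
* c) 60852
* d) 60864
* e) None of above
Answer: c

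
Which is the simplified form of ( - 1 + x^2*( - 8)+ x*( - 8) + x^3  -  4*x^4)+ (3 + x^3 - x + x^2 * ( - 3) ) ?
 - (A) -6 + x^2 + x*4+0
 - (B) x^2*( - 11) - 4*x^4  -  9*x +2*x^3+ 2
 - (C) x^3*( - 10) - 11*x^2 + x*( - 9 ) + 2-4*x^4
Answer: B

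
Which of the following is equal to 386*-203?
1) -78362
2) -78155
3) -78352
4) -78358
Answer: 4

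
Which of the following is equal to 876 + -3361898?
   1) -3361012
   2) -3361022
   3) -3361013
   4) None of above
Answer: 2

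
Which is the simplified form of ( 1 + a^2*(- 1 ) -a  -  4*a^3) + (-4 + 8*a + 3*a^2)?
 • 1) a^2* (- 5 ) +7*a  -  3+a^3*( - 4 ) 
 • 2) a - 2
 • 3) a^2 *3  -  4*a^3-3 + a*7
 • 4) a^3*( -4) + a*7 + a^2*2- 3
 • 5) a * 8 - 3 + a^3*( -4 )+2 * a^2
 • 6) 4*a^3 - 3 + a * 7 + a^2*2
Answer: 4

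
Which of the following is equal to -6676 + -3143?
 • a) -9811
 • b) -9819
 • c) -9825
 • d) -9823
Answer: b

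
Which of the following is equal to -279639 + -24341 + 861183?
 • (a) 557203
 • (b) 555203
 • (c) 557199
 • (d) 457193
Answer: a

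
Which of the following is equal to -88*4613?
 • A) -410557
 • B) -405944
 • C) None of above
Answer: B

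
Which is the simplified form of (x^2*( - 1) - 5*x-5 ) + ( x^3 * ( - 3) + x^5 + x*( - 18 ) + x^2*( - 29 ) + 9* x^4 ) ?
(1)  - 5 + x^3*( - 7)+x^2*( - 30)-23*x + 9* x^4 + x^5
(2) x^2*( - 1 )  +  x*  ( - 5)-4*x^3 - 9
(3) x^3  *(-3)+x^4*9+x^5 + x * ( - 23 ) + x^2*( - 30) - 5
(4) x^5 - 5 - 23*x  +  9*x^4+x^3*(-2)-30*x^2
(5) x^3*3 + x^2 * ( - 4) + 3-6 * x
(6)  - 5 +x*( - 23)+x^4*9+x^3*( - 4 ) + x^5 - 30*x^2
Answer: 3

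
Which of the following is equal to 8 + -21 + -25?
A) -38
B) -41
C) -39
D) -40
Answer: A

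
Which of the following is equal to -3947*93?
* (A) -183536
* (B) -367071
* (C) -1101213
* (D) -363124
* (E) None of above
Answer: B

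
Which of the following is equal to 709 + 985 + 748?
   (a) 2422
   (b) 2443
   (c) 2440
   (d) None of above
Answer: d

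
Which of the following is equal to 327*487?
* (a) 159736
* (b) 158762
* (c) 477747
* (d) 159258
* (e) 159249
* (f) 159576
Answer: e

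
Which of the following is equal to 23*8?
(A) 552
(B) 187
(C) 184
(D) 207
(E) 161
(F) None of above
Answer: C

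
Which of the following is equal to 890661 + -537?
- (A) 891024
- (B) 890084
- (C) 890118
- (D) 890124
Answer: D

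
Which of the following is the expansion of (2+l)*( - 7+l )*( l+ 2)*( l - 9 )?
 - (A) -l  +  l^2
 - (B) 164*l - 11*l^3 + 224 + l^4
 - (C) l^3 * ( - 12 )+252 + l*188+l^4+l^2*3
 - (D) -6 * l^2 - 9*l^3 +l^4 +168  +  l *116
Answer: C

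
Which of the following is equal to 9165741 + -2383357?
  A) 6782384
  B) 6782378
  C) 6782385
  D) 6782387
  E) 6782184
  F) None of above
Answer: A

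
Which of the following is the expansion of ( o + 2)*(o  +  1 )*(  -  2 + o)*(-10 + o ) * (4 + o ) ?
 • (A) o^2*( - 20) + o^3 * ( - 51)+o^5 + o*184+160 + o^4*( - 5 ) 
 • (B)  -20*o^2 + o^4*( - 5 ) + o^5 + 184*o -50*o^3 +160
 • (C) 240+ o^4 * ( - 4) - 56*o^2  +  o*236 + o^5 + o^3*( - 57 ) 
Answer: B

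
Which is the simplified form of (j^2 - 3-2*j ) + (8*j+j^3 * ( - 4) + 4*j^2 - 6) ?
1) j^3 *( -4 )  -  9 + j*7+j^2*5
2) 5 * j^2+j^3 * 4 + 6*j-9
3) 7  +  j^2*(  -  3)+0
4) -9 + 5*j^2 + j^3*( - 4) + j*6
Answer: 4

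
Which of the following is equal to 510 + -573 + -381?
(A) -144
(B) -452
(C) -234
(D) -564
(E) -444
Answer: E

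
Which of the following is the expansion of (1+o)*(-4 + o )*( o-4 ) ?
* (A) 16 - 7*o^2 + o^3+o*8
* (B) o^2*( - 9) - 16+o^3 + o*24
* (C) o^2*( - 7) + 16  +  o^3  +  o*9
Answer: A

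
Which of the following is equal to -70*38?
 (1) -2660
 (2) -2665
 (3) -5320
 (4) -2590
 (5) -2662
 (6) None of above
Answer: 1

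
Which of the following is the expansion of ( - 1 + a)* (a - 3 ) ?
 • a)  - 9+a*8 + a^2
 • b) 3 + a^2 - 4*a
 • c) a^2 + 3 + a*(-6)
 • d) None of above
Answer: b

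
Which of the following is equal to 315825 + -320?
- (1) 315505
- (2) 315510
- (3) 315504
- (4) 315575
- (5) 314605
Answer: 1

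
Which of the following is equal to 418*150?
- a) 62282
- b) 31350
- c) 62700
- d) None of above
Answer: c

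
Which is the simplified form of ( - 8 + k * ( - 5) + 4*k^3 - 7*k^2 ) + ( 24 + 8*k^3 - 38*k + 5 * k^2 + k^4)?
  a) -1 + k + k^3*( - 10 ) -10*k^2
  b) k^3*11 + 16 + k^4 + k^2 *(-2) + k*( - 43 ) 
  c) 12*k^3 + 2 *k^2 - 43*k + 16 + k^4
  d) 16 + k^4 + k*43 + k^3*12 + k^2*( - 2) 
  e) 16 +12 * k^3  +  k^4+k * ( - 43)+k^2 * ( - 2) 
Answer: e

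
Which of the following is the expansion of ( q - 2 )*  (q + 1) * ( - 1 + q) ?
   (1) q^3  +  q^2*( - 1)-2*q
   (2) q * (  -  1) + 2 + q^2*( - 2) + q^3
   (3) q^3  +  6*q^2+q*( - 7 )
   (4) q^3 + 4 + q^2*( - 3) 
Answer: 2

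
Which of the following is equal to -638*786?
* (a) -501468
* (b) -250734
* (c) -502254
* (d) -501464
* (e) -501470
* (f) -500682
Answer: a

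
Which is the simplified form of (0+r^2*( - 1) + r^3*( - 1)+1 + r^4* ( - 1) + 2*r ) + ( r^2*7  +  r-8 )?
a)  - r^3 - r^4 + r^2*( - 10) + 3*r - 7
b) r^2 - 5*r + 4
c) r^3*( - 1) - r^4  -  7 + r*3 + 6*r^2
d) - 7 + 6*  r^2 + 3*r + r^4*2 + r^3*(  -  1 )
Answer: c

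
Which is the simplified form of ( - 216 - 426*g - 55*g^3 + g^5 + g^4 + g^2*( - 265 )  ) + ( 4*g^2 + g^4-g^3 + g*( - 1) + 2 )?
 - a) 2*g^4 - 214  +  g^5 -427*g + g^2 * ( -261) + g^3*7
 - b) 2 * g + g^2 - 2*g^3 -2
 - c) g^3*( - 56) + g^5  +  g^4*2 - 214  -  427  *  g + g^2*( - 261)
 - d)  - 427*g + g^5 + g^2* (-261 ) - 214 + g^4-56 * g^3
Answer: c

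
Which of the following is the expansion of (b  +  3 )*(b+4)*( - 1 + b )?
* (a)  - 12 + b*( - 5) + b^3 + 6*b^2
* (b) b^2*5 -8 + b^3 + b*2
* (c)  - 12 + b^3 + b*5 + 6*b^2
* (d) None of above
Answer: c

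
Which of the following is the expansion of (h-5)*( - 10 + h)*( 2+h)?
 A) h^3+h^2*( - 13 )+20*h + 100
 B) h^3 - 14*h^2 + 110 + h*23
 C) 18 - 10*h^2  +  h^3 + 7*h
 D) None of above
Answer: A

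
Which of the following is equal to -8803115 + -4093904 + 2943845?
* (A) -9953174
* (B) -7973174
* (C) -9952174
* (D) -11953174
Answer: A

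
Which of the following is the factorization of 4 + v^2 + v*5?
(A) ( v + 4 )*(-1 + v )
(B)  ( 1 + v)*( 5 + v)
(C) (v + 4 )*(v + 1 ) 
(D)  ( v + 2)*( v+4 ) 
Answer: C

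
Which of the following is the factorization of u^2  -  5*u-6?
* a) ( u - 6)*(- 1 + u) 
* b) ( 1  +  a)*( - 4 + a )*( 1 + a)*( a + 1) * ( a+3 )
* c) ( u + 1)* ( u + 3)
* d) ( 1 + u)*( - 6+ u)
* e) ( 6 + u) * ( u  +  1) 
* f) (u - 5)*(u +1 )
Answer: d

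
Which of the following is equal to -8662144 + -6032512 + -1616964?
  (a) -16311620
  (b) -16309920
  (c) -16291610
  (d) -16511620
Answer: a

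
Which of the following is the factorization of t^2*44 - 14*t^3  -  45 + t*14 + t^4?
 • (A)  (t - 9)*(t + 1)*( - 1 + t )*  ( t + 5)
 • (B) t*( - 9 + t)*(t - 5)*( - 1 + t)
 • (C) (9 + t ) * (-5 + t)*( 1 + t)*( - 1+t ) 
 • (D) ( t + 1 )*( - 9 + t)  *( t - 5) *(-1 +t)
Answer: D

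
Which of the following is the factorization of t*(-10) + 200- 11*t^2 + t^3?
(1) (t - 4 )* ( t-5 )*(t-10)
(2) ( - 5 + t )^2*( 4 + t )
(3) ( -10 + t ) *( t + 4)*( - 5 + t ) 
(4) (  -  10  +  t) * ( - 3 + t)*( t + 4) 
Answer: 3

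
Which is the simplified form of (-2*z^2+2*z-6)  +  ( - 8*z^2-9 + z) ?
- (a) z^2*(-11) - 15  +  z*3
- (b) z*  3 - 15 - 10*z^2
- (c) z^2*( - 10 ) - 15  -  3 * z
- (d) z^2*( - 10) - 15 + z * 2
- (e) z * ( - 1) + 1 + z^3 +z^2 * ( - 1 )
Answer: b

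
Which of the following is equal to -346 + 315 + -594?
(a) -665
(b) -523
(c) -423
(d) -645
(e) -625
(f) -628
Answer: e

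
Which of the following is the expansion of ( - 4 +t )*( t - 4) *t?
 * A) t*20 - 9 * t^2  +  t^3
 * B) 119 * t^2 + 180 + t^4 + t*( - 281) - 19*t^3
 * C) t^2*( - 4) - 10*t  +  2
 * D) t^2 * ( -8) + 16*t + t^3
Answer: D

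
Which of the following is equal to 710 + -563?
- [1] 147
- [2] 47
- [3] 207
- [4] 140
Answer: 1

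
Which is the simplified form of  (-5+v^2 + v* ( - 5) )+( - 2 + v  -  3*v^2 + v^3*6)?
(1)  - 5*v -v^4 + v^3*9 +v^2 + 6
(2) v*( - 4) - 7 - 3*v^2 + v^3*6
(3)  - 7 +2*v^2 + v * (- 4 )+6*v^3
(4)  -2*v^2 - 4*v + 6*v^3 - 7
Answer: 4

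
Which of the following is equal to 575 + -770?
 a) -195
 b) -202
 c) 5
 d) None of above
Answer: a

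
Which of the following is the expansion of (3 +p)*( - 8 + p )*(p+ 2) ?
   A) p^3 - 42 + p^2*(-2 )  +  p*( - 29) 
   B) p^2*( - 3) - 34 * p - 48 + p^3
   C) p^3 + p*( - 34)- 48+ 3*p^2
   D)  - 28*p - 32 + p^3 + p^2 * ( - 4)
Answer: B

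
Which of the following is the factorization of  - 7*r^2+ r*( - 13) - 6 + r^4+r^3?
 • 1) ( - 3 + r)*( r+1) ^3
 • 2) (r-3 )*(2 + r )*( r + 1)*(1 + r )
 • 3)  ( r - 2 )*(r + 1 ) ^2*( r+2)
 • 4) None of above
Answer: 2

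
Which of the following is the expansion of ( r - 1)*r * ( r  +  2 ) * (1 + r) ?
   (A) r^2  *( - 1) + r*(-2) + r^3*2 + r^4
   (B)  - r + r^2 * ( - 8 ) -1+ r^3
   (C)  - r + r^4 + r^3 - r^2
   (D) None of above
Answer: A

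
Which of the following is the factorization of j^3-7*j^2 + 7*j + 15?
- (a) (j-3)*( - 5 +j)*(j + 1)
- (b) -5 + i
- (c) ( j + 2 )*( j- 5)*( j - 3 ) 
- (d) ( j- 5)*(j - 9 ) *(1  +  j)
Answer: a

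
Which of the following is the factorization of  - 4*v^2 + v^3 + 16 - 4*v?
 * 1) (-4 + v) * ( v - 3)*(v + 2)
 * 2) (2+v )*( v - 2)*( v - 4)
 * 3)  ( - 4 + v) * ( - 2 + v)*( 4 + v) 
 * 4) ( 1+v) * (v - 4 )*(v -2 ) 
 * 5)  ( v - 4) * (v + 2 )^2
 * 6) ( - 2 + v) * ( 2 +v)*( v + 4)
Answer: 2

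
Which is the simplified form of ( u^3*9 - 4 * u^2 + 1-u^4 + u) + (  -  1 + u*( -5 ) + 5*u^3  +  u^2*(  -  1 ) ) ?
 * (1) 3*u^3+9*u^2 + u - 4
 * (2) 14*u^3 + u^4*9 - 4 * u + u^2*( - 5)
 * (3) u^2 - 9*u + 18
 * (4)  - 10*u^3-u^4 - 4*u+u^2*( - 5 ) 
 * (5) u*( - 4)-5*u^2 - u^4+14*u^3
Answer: 5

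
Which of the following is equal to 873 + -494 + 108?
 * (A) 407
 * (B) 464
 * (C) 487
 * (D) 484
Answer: C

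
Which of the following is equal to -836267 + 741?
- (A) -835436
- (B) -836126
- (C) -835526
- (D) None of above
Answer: C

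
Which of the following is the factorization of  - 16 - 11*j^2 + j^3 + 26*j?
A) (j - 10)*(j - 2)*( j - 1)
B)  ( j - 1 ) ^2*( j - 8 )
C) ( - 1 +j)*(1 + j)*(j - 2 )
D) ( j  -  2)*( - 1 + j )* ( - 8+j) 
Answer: D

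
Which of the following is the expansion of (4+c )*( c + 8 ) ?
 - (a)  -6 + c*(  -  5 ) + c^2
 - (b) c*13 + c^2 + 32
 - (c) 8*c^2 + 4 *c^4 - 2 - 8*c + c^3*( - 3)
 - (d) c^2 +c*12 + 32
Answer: d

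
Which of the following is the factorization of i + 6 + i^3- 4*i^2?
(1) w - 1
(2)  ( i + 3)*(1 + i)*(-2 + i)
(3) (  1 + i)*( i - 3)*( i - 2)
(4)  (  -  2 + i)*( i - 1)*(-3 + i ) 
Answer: 3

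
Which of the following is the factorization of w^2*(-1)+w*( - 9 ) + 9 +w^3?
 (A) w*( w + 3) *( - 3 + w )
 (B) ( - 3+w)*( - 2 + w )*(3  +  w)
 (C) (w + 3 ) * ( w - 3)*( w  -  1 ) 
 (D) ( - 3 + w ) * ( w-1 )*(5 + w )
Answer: C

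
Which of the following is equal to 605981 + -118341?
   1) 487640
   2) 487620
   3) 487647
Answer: 1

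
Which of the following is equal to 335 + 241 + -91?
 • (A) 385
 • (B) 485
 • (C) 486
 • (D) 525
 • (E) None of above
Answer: B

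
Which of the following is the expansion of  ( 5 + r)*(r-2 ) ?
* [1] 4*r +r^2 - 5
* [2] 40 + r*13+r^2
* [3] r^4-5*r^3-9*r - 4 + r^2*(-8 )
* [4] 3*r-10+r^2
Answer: 4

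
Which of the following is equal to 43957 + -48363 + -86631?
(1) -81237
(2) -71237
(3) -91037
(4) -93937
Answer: 3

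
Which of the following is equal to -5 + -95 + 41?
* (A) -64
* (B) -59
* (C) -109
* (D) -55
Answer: B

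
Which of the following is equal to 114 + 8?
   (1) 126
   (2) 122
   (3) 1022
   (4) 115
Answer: 2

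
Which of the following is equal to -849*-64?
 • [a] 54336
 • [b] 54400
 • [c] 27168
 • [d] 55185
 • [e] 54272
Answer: a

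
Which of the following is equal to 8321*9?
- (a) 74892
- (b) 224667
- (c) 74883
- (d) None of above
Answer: d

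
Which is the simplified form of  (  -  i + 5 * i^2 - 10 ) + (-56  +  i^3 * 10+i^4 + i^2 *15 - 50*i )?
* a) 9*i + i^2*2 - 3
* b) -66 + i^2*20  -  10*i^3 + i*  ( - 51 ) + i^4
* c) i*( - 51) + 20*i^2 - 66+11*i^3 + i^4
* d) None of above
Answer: d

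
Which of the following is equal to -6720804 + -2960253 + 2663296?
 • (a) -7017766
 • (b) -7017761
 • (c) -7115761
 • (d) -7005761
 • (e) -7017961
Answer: b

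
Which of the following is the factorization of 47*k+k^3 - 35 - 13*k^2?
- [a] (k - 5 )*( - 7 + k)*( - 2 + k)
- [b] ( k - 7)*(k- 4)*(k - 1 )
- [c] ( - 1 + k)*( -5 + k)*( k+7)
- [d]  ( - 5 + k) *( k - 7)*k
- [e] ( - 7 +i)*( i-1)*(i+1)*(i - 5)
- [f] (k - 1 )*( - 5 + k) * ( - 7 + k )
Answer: f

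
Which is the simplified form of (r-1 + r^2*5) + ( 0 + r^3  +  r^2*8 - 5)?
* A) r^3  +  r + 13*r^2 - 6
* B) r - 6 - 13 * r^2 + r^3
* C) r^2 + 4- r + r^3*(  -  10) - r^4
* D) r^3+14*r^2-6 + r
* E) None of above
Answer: A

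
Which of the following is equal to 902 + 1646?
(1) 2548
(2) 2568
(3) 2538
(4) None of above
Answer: 1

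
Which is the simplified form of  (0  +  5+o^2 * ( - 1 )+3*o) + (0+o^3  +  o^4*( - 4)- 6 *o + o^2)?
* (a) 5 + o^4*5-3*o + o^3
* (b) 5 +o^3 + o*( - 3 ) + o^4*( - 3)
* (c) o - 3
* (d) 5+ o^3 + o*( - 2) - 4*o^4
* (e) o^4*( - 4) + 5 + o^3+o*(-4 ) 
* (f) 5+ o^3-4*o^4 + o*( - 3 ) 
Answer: f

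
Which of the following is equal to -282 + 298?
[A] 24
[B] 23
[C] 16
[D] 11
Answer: C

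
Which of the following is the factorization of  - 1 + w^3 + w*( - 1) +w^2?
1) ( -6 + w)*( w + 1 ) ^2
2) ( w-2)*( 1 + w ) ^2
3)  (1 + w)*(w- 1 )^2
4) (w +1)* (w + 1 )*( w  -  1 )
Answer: 4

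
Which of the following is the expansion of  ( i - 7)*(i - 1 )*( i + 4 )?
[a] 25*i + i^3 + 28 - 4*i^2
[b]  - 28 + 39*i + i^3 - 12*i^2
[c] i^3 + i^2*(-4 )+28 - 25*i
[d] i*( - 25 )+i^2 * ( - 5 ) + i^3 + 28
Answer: c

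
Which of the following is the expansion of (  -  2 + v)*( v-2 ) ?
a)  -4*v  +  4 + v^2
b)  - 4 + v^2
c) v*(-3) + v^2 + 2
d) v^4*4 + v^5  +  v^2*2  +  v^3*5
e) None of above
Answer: a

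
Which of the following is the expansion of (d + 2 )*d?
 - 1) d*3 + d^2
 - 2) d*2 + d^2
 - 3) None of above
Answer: 2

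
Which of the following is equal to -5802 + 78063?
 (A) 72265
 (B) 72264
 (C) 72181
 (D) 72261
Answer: D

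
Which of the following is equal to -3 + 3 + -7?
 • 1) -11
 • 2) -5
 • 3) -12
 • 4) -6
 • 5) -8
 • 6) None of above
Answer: 6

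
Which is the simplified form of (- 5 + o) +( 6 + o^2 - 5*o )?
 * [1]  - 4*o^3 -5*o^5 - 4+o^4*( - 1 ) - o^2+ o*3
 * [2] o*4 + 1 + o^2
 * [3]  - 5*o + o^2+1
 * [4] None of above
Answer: 4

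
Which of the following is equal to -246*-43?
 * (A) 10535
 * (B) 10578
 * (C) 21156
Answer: B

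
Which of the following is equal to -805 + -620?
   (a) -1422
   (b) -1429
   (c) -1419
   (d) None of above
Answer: d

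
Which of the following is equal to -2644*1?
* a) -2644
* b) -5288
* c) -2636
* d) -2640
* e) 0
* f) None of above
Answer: a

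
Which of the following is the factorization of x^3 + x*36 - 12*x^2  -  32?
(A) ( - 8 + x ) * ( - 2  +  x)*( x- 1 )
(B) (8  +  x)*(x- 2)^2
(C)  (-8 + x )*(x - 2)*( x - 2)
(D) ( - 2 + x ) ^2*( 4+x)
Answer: C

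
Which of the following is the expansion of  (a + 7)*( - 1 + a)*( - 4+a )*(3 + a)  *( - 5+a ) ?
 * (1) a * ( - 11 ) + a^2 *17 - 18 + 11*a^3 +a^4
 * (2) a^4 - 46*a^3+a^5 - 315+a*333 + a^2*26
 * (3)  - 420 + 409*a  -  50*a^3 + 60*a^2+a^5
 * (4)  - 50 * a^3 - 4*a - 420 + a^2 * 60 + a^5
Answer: 3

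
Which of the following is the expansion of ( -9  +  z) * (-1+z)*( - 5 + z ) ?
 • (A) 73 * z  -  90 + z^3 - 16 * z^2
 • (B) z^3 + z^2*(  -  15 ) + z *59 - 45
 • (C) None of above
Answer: B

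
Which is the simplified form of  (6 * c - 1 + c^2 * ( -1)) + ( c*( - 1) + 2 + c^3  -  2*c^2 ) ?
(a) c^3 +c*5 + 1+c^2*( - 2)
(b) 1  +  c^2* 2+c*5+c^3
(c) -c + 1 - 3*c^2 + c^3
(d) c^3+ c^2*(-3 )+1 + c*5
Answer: d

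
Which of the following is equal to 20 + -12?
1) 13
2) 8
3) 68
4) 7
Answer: 2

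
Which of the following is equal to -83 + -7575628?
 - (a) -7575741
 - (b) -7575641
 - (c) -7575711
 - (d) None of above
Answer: c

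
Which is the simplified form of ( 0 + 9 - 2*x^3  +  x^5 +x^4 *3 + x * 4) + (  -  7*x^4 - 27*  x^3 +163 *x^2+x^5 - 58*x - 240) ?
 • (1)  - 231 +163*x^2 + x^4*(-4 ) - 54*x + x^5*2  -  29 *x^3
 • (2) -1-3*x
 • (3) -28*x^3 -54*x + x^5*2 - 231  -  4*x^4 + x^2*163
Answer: 1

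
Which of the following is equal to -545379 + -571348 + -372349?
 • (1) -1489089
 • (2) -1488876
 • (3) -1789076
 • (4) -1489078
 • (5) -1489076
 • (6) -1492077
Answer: 5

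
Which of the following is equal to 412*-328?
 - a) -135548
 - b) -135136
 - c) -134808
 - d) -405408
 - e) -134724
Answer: b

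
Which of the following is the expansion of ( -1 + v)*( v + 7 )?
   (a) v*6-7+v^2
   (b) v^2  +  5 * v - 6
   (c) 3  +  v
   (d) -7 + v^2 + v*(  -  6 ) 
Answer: a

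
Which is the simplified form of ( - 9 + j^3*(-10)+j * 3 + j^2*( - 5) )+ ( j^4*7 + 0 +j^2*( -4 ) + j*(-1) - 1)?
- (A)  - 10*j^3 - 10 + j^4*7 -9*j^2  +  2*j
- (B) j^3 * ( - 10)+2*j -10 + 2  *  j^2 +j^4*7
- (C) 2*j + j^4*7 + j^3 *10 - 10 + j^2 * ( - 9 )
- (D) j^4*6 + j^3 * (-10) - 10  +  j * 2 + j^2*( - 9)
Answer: A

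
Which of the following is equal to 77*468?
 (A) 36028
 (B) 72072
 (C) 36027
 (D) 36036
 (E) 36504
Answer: D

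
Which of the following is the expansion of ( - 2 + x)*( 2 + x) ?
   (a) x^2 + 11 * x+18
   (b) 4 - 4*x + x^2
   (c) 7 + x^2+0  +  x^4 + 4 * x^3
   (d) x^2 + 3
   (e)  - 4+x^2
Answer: e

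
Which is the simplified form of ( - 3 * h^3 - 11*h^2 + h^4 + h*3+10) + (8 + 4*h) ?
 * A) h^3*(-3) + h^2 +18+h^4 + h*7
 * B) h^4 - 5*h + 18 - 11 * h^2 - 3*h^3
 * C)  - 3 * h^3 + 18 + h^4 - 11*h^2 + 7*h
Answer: C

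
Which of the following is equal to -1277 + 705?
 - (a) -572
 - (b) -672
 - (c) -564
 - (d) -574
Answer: a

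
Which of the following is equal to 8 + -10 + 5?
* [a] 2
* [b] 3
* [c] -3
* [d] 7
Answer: b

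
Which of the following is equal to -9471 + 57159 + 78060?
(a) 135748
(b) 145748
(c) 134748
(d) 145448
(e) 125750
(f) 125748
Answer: f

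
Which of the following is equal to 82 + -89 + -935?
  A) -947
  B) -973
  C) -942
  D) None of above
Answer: C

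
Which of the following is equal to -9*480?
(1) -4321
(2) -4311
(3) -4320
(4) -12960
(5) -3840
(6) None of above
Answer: 3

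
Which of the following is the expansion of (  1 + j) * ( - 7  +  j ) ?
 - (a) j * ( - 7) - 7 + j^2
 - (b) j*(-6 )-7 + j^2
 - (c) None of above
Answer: b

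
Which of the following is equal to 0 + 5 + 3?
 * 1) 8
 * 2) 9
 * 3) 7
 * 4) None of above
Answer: 1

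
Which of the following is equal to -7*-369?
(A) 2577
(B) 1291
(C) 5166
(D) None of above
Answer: D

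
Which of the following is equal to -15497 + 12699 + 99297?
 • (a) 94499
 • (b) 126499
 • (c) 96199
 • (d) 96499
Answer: d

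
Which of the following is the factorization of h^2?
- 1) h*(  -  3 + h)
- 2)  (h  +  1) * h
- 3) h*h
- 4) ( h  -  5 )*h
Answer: 3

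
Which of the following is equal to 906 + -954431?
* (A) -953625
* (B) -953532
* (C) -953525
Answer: C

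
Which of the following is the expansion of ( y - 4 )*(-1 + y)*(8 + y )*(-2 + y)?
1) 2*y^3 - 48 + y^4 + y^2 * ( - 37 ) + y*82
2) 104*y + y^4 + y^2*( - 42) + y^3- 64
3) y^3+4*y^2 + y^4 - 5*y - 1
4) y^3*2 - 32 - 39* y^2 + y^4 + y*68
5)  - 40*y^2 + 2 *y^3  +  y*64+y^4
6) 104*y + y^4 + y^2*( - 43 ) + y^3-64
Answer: 2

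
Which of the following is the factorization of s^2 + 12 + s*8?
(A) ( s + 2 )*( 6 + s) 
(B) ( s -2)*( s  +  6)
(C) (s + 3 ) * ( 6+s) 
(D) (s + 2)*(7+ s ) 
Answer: A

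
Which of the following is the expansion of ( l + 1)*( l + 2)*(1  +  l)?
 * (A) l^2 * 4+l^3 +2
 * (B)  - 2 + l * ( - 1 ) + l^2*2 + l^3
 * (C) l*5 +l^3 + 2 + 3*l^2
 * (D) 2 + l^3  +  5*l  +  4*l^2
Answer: D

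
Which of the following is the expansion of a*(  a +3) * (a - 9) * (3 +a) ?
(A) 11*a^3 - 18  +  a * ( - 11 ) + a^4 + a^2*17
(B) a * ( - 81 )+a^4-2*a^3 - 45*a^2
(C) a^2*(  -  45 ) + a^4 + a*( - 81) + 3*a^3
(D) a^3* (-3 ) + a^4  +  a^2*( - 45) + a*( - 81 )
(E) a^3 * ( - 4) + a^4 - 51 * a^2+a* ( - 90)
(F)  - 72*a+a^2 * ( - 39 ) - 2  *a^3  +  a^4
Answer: D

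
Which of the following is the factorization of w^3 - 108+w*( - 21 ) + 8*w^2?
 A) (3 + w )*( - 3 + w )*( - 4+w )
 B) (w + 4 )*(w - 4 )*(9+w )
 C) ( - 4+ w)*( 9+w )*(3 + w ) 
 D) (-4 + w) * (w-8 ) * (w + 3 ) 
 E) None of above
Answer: C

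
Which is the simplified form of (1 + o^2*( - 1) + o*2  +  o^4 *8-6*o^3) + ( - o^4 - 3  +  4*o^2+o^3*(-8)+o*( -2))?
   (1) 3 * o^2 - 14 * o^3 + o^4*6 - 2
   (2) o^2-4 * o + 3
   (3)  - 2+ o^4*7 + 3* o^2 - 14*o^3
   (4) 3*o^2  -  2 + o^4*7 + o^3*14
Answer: 3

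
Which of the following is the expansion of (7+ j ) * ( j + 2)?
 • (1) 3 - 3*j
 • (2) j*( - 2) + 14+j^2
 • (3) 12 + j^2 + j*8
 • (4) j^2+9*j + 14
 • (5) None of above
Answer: 4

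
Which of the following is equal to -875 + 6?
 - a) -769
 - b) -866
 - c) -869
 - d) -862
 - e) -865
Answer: c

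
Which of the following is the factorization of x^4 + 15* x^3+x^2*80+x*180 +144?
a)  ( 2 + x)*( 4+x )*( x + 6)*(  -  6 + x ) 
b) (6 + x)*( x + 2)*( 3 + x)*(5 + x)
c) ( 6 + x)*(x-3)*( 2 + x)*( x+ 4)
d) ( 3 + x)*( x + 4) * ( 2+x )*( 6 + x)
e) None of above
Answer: d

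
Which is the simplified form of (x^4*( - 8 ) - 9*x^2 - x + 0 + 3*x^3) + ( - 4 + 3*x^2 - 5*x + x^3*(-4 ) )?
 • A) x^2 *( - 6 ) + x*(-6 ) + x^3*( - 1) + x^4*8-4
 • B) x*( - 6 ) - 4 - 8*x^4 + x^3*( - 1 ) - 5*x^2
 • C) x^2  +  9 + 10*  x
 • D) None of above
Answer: D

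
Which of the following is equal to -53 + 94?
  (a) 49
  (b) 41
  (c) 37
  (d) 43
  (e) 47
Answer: b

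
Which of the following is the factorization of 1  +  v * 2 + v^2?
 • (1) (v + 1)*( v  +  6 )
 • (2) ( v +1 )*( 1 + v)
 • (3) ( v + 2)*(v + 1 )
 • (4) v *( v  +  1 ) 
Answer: 2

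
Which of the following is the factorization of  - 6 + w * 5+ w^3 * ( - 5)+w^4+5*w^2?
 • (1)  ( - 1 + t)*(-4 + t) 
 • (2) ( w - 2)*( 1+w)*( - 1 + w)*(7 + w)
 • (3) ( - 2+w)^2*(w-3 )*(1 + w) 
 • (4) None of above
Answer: 4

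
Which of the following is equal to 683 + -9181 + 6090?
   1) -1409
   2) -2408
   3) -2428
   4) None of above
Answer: 2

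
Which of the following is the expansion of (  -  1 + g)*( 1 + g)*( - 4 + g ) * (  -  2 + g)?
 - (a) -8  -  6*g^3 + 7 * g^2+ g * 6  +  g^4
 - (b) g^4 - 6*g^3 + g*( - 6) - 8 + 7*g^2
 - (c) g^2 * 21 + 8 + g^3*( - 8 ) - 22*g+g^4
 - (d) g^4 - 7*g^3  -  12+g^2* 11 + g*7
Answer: a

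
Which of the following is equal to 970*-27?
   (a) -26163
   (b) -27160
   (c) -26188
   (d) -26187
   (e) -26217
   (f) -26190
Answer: f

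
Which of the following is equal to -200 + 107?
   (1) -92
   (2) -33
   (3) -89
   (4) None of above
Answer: 4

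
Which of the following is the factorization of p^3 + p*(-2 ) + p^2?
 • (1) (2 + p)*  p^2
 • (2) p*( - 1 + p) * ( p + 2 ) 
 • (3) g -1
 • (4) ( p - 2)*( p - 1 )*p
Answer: 2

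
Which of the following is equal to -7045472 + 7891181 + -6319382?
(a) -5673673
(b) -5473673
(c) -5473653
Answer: b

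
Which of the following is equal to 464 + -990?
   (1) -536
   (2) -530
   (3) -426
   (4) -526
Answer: 4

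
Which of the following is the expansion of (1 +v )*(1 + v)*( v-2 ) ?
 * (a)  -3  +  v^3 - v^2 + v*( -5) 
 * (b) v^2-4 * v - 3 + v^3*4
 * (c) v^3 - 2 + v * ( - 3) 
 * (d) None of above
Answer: c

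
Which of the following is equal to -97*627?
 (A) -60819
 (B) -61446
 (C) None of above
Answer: A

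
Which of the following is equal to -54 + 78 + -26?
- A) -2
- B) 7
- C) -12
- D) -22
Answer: A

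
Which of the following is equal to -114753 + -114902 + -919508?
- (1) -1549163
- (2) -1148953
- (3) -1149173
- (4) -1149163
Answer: 4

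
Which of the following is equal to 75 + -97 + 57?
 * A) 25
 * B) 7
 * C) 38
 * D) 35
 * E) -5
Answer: D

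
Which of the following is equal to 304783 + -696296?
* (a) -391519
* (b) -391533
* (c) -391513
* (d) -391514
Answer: c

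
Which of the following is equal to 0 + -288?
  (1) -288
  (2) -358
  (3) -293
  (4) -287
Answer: 1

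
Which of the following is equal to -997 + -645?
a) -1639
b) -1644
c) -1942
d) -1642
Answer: d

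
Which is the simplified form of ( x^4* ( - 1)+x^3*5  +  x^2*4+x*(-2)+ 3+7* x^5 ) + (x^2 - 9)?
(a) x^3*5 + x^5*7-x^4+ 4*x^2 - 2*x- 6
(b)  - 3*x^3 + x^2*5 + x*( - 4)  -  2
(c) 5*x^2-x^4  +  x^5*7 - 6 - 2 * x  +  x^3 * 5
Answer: c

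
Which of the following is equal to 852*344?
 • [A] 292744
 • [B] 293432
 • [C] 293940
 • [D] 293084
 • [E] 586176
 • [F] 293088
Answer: F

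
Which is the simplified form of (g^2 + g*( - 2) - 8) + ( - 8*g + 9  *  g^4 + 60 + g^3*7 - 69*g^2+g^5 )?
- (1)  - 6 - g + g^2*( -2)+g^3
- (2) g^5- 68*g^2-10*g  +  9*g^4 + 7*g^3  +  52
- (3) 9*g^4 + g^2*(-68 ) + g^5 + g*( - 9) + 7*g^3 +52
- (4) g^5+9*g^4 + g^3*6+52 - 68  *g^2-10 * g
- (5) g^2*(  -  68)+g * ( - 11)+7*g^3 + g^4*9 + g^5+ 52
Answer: 2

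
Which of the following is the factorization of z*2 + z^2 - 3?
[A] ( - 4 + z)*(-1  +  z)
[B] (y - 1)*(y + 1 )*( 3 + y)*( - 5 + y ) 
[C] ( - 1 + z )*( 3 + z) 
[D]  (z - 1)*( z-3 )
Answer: C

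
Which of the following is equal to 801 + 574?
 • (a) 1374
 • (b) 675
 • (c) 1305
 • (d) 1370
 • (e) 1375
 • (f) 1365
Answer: e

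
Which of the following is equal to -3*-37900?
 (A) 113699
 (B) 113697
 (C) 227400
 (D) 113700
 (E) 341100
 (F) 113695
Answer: D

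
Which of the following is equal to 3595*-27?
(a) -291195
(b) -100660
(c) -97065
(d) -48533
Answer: c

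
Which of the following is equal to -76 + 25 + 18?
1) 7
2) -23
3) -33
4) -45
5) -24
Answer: 3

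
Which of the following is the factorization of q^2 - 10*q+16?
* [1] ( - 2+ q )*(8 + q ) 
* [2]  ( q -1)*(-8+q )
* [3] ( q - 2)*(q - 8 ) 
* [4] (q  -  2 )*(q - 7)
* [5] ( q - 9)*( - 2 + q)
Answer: 3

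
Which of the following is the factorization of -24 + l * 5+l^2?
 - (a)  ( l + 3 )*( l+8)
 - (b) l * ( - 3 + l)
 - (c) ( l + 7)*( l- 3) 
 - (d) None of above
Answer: d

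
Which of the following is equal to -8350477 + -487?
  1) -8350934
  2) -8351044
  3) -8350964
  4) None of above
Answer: 3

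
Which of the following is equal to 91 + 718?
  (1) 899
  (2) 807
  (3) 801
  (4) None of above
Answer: 4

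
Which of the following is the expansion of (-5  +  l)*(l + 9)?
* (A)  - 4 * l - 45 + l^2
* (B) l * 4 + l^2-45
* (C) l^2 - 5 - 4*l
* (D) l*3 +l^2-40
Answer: B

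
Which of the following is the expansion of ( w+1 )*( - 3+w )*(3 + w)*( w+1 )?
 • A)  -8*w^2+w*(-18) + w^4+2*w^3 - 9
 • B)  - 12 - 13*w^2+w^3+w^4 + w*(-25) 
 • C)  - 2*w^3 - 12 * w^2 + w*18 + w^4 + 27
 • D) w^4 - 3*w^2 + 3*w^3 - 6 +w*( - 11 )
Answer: A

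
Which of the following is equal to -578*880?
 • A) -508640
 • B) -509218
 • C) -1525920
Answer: A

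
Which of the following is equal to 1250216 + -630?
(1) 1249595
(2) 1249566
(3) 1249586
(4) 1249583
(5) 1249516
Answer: 3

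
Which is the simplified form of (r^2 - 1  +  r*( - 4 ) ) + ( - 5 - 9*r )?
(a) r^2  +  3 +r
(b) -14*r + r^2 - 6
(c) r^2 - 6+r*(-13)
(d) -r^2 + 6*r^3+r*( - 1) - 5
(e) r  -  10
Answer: c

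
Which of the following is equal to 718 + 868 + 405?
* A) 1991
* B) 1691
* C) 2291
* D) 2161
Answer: A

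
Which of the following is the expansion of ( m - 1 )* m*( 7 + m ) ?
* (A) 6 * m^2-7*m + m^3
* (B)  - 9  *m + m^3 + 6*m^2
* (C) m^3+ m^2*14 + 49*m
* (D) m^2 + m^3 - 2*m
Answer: A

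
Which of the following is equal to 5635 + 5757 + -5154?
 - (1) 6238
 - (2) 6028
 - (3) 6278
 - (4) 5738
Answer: 1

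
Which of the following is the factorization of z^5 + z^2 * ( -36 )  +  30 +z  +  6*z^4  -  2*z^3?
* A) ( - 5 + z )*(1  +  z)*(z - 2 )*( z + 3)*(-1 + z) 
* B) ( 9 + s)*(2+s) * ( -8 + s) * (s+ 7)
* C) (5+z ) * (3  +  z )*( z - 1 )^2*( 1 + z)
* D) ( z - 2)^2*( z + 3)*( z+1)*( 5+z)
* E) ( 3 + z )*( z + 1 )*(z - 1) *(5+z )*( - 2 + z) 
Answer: E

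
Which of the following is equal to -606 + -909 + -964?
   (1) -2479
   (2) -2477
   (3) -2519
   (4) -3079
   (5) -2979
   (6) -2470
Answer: 1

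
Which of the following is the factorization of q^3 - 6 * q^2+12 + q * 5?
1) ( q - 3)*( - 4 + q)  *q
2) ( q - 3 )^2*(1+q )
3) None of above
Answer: 3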